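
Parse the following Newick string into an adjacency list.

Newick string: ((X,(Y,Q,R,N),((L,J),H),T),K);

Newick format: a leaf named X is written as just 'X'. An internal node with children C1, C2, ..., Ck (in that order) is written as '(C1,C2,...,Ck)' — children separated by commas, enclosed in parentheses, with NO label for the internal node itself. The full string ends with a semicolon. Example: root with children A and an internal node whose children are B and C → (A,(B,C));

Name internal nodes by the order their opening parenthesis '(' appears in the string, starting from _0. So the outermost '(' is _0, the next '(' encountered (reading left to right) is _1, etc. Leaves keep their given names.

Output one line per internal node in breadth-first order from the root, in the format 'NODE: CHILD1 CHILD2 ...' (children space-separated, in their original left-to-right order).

Input: ((X,(Y,Q,R,N),((L,J),H),T),K);
Scanning left-to-right, naming '(' by encounter order:
  pos 0: '(' -> open internal node _0 (depth 1)
  pos 1: '(' -> open internal node _1 (depth 2)
  pos 4: '(' -> open internal node _2 (depth 3)
  pos 12: ')' -> close internal node _2 (now at depth 2)
  pos 14: '(' -> open internal node _3 (depth 3)
  pos 15: '(' -> open internal node _4 (depth 4)
  pos 19: ')' -> close internal node _4 (now at depth 3)
  pos 22: ')' -> close internal node _3 (now at depth 2)
  pos 25: ')' -> close internal node _1 (now at depth 1)
  pos 28: ')' -> close internal node _0 (now at depth 0)
Total internal nodes: 5
BFS adjacency from root:
  _0: _1 K
  _1: X _2 _3 T
  _2: Y Q R N
  _3: _4 H
  _4: L J

Answer: _0: _1 K
_1: X _2 _3 T
_2: Y Q R N
_3: _4 H
_4: L J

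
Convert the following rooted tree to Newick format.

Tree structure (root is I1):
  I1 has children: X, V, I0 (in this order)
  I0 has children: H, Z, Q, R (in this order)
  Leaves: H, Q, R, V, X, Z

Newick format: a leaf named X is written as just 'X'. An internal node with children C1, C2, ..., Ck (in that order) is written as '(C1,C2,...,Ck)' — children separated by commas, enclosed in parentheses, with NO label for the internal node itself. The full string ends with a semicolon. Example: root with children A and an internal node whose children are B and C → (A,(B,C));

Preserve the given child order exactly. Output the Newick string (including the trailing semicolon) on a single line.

internal I1 with children ['X', 'V', 'I0']
  leaf 'X' → 'X'
  leaf 'V' → 'V'
  internal I0 with children ['H', 'Z', 'Q', 'R']
    leaf 'H' → 'H'
    leaf 'Z' → 'Z'
    leaf 'Q' → 'Q'
    leaf 'R' → 'R'
  → '(H,Z,Q,R)'
→ '(X,V,(H,Z,Q,R))'
Final: (X,V,(H,Z,Q,R));

Answer: (X,V,(H,Z,Q,R));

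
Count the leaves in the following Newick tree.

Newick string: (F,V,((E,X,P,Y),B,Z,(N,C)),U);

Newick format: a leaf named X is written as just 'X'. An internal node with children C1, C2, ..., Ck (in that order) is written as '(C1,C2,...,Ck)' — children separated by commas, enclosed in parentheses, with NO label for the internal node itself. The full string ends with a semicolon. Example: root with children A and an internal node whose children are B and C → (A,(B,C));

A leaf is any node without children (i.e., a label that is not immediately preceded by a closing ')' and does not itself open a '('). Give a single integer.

Answer: 11

Derivation:
Newick: (F,V,((E,X,P,Y),B,Z,(N,C)),U);
Scan left-to-right; a leaf is any maximal label run not followed by '(':
  pos 1: leaf 'F' → count = 1
  pos 3: leaf 'V' → count = 2
  pos 7: leaf 'E' → count = 3
  pos 9: leaf 'X' → count = 4
  pos 11: leaf 'P' → count = 5
  pos 13: leaf 'Y' → count = 6
  pos 16: leaf 'B' → count = 7
  pos 18: leaf 'Z' → count = 8
  pos 21: leaf 'N' → count = 9
  pos 23: leaf 'C' → count = 10
  pos 27: leaf 'U' → count = 11
Total leaves: 11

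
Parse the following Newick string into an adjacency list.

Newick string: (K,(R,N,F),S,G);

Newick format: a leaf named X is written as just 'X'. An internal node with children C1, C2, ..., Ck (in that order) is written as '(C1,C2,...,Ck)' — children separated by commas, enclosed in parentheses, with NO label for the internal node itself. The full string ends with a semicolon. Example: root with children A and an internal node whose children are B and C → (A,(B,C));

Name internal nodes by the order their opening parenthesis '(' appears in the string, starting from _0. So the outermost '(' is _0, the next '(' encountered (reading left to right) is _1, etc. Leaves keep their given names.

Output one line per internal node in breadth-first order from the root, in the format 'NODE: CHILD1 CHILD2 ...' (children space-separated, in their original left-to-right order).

Input: (K,(R,N,F),S,G);
Scanning left-to-right, naming '(' by encounter order:
  pos 0: '(' -> open internal node _0 (depth 1)
  pos 3: '(' -> open internal node _1 (depth 2)
  pos 9: ')' -> close internal node _1 (now at depth 1)
  pos 14: ')' -> close internal node _0 (now at depth 0)
Total internal nodes: 2
BFS adjacency from root:
  _0: K _1 S G
  _1: R N F

Answer: _0: K _1 S G
_1: R N F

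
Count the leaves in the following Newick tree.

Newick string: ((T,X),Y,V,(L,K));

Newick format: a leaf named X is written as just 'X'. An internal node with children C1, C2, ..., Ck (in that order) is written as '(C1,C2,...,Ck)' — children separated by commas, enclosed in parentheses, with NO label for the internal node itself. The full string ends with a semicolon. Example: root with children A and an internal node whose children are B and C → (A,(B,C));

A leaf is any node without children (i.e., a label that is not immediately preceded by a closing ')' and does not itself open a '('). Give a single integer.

Answer: 6

Derivation:
Newick: ((T,X),Y,V,(L,K));
Scan left-to-right; a leaf is any maximal label run not followed by '(':
  pos 2: leaf 'T' → count = 1
  pos 4: leaf 'X' → count = 2
  pos 7: leaf 'Y' → count = 3
  pos 9: leaf 'V' → count = 4
  pos 12: leaf 'L' → count = 5
  pos 14: leaf 'K' → count = 6
Total leaves: 6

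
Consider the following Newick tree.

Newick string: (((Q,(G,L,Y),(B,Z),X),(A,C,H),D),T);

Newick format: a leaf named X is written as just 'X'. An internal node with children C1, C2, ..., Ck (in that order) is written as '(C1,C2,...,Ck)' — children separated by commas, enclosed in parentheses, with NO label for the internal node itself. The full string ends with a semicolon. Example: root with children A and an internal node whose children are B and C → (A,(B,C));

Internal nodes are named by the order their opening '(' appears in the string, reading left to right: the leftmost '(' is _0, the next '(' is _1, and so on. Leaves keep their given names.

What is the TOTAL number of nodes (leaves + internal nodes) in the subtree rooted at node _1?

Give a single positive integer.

Answer: 16

Derivation:
Newick: (((Q,(G,L,Y),(B,Z),X),(A,C,H),D),T);
Locate _1: it is the '(' at position 1 (the 2nd '(' reading left to right).
Query: subtree rooted at _1
_1: subtree_size = 1 + 15
  _2: subtree_size = 1 + 9
    Q: subtree_size = 1 + 0
    _3: subtree_size = 1 + 3
      G: subtree_size = 1 + 0
      L: subtree_size = 1 + 0
      Y: subtree_size = 1 + 0
    _4: subtree_size = 1 + 2
      B: subtree_size = 1 + 0
      Z: subtree_size = 1 + 0
    X: subtree_size = 1 + 0
  _5: subtree_size = 1 + 3
    A: subtree_size = 1 + 0
    C: subtree_size = 1 + 0
    H: subtree_size = 1 + 0
  D: subtree_size = 1 + 0
Total subtree size of _1: 16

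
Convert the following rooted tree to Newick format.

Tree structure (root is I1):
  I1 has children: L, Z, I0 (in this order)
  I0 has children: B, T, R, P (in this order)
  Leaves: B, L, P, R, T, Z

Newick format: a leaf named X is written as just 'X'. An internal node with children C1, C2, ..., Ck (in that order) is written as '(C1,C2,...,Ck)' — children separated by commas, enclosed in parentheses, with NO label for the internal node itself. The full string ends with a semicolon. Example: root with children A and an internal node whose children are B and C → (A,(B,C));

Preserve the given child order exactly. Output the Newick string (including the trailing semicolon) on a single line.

internal I1 with children ['L', 'Z', 'I0']
  leaf 'L' → 'L'
  leaf 'Z' → 'Z'
  internal I0 with children ['B', 'T', 'R', 'P']
    leaf 'B' → 'B'
    leaf 'T' → 'T'
    leaf 'R' → 'R'
    leaf 'P' → 'P'
  → '(B,T,R,P)'
→ '(L,Z,(B,T,R,P))'
Final: (L,Z,(B,T,R,P));

Answer: (L,Z,(B,T,R,P));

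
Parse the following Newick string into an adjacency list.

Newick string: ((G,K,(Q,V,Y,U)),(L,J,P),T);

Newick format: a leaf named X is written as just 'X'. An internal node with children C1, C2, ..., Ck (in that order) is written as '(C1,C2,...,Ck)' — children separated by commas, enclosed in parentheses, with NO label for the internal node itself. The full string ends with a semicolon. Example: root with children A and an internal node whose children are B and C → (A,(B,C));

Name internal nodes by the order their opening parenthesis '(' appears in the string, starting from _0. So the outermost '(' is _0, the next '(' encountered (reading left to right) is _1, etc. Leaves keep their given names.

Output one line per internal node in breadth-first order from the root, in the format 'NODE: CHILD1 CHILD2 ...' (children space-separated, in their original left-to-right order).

Answer: _0: _1 _3 T
_1: G K _2
_3: L J P
_2: Q V Y U

Derivation:
Input: ((G,K,(Q,V,Y,U)),(L,J,P),T);
Scanning left-to-right, naming '(' by encounter order:
  pos 0: '(' -> open internal node _0 (depth 1)
  pos 1: '(' -> open internal node _1 (depth 2)
  pos 6: '(' -> open internal node _2 (depth 3)
  pos 14: ')' -> close internal node _2 (now at depth 2)
  pos 15: ')' -> close internal node _1 (now at depth 1)
  pos 17: '(' -> open internal node _3 (depth 2)
  pos 23: ')' -> close internal node _3 (now at depth 1)
  pos 26: ')' -> close internal node _0 (now at depth 0)
Total internal nodes: 4
BFS adjacency from root:
  _0: _1 _3 T
  _1: G K _2
  _3: L J P
  _2: Q V Y U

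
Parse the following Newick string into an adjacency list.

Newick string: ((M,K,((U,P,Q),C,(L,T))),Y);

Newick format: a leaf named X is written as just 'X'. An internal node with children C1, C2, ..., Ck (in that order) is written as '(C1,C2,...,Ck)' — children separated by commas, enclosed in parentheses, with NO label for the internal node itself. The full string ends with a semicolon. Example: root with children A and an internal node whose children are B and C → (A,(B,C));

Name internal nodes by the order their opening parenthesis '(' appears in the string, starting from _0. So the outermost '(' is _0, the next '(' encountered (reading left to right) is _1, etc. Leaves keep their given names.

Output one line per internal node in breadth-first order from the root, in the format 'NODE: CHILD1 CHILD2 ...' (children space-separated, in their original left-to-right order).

Answer: _0: _1 Y
_1: M K _2
_2: _3 C _4
_3: U P Q
_4: L T

Derivation:
Input: ((M,K,((U,P,Q),C,(L,T))),Y);
Scanning left-to-right, naming '(' by encounter order:
  pos 0: '(' -> open internal node _0 (depth 1)
  pos 1: '(' -> open internal node _1 (depth 2)
  pos 6: '(' -> open internal node _2 (depth 3)
  pos 7: '(' -> open internal node _3 (depth 4)
  pos 13: ')' -> close internal node _3 (now at depth 3)
  pos 17: '(' -> open internal node _4 (depth 4)
  pos 21: ')' -> close internal node _4 (now at depth 3)
  pos 22: ')' -> close internal node _2 (now at depth 2)
  pos 23: ')' -> close internal node _1 (now at depth 1)
  pos 26: ')' -> close internal node _0 (now at depth 0)
Total internal nodes: 5
BFS adjacency from root:
  _0: _1 Y
  _1: M K _2
  _2: _3 C _4
  _3: U P Q
  _4: L T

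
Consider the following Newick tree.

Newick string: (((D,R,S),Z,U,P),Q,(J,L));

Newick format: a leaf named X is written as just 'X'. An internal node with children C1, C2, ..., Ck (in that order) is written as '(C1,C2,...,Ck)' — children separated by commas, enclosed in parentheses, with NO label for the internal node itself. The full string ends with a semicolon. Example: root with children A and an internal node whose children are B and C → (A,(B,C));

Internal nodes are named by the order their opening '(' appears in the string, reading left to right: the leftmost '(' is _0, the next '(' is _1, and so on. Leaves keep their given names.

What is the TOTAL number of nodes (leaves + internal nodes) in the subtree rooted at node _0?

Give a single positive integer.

Answer: 13

Derivation:
Newick: (((D,R,S),Z,U,P),Q,(J,L));
Locate _0: it is the '(' at position 0 (the 1st '(' reading left to right).
Query: subtree rooted at _0
_0: subtree_size = 1 + 12
  _1: subtree_size = 1 + 7
    _2: subtree_size = 1 + 3
      D: subtree_size = 1 + 0
      R: subtree_size = 1 + 0
      S: subtree_size = 1 + 0
    Z: subtree_size = 1 + 0
    U: subtree_size = 1 + 0
    P: subtree_size = 1 + 0
  Q: subtree_size = 1 + 0
  _3: subtree_size = 1 + 2
    J: subtree_size = 1 + 0
    L: subtree_size = 1 + 0
Total subtree size of _0: 13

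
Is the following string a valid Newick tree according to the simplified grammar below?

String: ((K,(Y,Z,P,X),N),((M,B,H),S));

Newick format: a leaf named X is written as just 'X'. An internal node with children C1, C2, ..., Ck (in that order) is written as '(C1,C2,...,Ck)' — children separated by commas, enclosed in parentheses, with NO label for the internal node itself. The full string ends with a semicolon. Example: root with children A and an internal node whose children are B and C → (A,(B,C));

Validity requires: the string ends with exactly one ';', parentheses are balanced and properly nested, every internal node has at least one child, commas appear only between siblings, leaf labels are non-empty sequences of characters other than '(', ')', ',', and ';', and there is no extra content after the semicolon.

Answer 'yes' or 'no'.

Input: ((K,(Y,Z,P,X),N),((M,B,H),S));
Paren balance: 5 '(' vs 5 ')' OK
Ends with single ';': True
Full parse: OK
Valid: True

Answer: yes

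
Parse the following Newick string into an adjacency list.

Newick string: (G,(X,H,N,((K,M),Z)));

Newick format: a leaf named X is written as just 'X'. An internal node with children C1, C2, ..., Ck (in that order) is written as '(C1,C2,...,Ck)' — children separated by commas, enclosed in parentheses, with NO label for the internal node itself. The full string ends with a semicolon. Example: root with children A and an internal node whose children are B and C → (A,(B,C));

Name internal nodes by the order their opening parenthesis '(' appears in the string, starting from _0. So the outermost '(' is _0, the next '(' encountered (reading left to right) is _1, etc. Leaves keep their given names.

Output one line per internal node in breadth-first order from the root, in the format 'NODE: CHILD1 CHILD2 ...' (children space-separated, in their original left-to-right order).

Answer: _0: G _1
_1: X H N _2
_2: _3 Z
_3: K M

Derivation:
Input: (G,(X,H,N,((K,M),Z)));
Scanning left-to-right, naming '(' by encounter order:
  pos 0: '(' -> open internal node _0 (depth 1)
  pos 3: '(' -> open internal node _1 (depth 2)
  pos 10: '(' -> open internal node _2 (depth 3)
  pos 11: '(' -> open internal node _3 (depth 4)
  pos 15: ')' -> close internal node _3 (now at depth 3)
  pos 18: ')' -> close internal node _2 (now at depth 2)
  pos 19: ')' -> close internal node _1 (now at depth 1)
  pos 20: ')' -> close internal node _0 (now at depth 0)
Total internal nodes: 4
BFS adjacency from root:
  _0: G _1
  _1: X H N _2
  _2: _3 Z
  _3: K M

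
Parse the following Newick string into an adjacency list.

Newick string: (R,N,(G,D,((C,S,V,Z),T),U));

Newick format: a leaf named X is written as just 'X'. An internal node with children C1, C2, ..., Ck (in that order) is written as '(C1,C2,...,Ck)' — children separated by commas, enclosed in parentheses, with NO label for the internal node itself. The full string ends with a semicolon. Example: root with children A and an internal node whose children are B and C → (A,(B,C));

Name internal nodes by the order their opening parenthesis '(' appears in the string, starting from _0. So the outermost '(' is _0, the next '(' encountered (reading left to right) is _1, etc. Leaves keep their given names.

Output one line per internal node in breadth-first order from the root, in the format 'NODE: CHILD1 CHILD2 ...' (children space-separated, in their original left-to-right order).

Answer: _0: R N _1
_1: G D _2 U
_2: _3 T
_3: C S V Z

Derivation:
Input: (R,N,(G,D,((C,S,V,Z),T),U));
Scanning left-to-right, naming '(' by encounter order:
  pos 0: '(' -> open internal node _0 (depth 1)
  pos 5: '(' -> open internal node _1 (depth 2)
  pos 10: '(' -> open internal node _2 (depth 3)
  pos 11: '(' -> open internal node _3 (depth 4)
  pos 19: ')' -> close internal node _3 (now at depth 3)
  pos 22: ')' -> close internal node _2 (now at depth 2)
  pos 25: ')' -> close internal node _1 (now at depth 1)
  pos 26: ')' -> close internal node _0 (now at depth 0)
Total internal nodes: 4
BFS adjacency from root:
  _0: R N _1
  _1: G D _2 U
  _2: _3 T
  _3: C S V Z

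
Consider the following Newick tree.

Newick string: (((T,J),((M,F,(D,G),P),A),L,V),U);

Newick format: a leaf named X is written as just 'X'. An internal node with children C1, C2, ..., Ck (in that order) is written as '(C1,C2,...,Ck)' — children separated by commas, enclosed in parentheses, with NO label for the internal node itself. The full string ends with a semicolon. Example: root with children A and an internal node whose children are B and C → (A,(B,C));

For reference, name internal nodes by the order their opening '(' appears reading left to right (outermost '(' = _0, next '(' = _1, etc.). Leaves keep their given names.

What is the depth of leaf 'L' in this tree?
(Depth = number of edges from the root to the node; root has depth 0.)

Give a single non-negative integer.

Answer: 2

Derivation:
Newick: (((T,J),((M,F,(D,G),P),A),L,V),U);
Naming internals by '(' encounter order: outermost '(' = _0, next = _1, ...
Query node: L
Path from root: _0 -> _1 -> L
Depth of L: 2 (number of edges from root)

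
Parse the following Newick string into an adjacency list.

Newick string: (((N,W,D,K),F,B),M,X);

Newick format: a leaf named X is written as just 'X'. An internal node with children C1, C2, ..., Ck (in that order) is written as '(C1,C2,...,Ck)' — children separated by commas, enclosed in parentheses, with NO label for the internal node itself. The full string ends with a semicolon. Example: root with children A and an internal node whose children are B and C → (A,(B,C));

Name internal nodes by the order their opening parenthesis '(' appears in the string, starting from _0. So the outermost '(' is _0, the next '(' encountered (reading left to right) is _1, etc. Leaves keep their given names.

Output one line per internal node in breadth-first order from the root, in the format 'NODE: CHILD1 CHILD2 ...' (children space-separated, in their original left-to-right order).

Input: (((N,W,D,K),F,B),M,X);
Scanning left-to-right, naming '(' by encounter order:
  pos 0: '(' -> open internal node _0 (depth 1)
  pos 1: '(' -> open internal node _1 (depth 2)
  pos 2: '(' -> open internal node _2 (depth 3)
  pos 10: ')' -> close internal node _2 (now at depth 2)
  pos 15: ')' -> close internal node _1 (now at depth 1)
  pos 20: ')' -> close internal node _0 (now at depth 0)
Total internal nodes: 3
BFS adjacency from root:
  _0: _1 M X
  _1: _2 F B
  _2: N W D K

Answer: _0: _1 M X
_1: _2 F B
_2: N W D K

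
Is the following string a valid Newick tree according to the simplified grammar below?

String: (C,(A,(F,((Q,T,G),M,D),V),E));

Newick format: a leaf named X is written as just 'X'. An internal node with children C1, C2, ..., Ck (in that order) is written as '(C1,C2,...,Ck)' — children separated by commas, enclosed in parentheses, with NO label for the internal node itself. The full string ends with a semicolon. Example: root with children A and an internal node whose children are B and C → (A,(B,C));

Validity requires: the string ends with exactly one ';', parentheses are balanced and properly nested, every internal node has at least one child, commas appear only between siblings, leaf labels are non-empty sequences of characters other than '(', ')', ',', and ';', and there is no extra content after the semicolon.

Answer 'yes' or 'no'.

Input: (C,(A,(F,((Q,T,G),M,D),V),E));
Paren balance: 5 '(' vs 5 ')' OK
Ends with single ';': True
Full parse: OK
Valid: True

Answer: yes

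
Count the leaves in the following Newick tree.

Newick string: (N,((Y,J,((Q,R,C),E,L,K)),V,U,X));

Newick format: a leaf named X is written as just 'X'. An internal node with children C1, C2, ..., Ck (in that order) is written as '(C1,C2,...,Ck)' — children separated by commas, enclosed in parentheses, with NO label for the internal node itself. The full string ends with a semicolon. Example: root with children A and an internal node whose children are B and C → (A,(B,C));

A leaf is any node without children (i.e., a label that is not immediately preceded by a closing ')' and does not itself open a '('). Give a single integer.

Newick: (N,((Y,J,((Q,R,C),E,L,K)),V,U,X));
Scan left-to-right; a leaf is any maximal label run not followed by '(':
  pos 1: leaf 'N' → count = 1
  pos 5: leaf 'Y' → count = 2
  pos 7: leaf 'J' → count = 3
  pos 11: leaf 'Q' → count = 4
  pos 13: leaf 'R' → count = 5
  pos 15: leaf 'C' → count = 6
  pos 18: leaf 'E' → count = 7
  pos 20: leaf 'L' → count = 8
  pos 22: leaf 'K' → count = 9
  pos 26: leaf 'V' → count = 10
  pos 28: leaf 'U' → count = 11
  pos 30: leaf 'X' → count = 12
Total leaves: 12

Answer: 12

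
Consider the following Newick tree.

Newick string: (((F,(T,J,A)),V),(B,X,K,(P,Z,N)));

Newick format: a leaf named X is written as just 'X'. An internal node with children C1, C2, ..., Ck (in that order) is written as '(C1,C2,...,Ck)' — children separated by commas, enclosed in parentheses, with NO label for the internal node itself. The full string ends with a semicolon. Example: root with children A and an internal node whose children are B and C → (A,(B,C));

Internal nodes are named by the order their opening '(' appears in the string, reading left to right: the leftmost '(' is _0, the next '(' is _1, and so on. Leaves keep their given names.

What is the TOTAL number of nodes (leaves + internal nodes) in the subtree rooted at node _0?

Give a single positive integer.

Answer: 17

Derivation:
Newick: (((F,(T,J,A)),V),(B,X,K,(P,Z,N)));
Locate _0: it is the '(' at position 0 (the 1st '(' reading left to right).
Query: subtree rooted at _0
_0: subtree_size = 1 + 16
  _1: subtree_size = 1 + 7
    _2: subtree_size = 1 + 5
      F: subtree_size = 1 + 0
      _3: subtree_size = 1 + 3
        T: subtree_size = 1 + 0
        J: subtree_size = 1 + 0
        A: subtree_size = 1 + 0
    V: subtree_size = 1 + 0
  _4: subtree_size = 1 + 7
    B: subtree_size = 1 + 0
    X: subtree_size = 1 + 0
    K: subtree_size = 1 + 0
    _5: subtree_size = 1 + 3
      P: subtree_size = 1 + 0
      Z: subtree_size = 1 + 0
      N: subtree_size = 1 + 0
Total subtree size of _0: 17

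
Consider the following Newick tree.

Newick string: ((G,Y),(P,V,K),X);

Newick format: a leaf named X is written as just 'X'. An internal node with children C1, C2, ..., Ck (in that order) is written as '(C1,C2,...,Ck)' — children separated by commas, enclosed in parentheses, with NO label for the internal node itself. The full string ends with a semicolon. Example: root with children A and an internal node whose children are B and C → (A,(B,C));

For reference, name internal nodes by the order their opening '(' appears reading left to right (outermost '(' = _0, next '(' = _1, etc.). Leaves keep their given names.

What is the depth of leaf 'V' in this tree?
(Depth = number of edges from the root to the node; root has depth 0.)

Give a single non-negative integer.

Newick: ((G,Y),(P,V,K),X);
Naming internals by '(' encounter order: outermost '(' = _0, next = _1, ...
Query node: V
Path from root: _0 -> _2 -> V
Depth of V: 2 (number of edges from root)

Answer: 2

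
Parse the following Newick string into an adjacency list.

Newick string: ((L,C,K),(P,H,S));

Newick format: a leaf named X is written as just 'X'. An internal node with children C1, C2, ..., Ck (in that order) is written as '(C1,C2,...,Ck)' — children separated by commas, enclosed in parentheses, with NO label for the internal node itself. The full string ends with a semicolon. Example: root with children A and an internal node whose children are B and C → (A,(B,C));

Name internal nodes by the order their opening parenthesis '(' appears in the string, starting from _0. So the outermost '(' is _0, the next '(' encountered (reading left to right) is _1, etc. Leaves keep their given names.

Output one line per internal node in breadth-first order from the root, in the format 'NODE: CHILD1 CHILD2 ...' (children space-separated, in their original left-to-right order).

Input: ((L,C,K),(P,H,S));
Scanning left-to-right, naming '(' by encounter order:
  pos 0: '(' -> open internal node _0 (depth 1)
  pos 1: '(' -> open internal node _1 (depth 2)
  pos 7: ')' -> close internal node _1 (now at depth 1)
  pos 9: '(' -> open internal node _2 (depth 2)
  pos 15: ')' -> close internal node _2 (now at depth 1)
  pos 16: ')' -> close internal node _0 (now at depth 0)
Total internal nodes: 3
BFS adjacency from root:
  _0: _1 _2
  _1: L C K
  _2: P H S

Answer: _0: _1 _2
_1: L C K
_2: P H S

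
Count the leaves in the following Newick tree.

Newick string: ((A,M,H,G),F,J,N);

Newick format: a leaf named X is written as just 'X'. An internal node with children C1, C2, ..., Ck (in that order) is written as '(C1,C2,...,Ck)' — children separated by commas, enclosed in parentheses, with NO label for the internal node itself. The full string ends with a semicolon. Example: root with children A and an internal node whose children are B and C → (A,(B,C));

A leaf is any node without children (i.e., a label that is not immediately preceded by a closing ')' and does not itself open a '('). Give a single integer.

Answer: 7

Derivation:
Newick: ((A,M,H,G),F,J,N);
Scan left-to-right; a leaf is any maximal label run not followed by '(':
  pos 2: leaf 'A' → count = 1
  pos 4: leaf 'M' → count = 2
  pos 6: leaf 'H' → count = 3
  pos 8: leaf 'G' → count = 4
  pos 11: leaf 'F' → count = 5
  pos 13: leaf 'J' → count = 6
  pos 15: leaf 'N' → count = 7
Total leaves: 7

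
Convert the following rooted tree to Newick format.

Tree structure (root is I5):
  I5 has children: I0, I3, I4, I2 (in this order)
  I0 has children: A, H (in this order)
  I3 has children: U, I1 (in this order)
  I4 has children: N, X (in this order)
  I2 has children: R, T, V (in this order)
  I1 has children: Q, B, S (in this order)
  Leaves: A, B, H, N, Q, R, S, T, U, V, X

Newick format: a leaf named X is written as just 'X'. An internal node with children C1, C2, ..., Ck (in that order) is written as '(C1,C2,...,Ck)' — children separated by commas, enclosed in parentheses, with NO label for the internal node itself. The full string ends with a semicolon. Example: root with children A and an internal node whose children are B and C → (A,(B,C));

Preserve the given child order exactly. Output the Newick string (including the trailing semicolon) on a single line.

internal I5 with children ['I0', 'I3', 'I4', 'I2']
  internal I0 with children ['A', 'H']
    leaf 'A' → 'A'
    leaf 'H' → 'H'
  → '(A,H)'
  internal I3 with children ['U', 'I1']
    leaf 'U' → 'U'
    internal I1 with children ['Q', 'B', 'S']
      leaf 'Q' → 'Q'
      leaf 'B' → 'B'
      leaf 'S' → 'S'
    → '(Q,B,S)'
  → '(U,(Q,B,S))'
  internal I4 with children ['N', 'X']
    leaf 'N' → 'N'
    leaf 'X' → 'X'
  → '(N,X)'
  internal I2 with children ['R', 'T', 'V']
    leaf 'R' → 'R'
    leaf 'T' → 'T'
    leaf 'V' → 'V'
  → '(R,T,V)'
→ '((A,H),(U,(Q,B,S)),(N,X),(R,T,V))'
Final: ((A,H),(U,(Q,B,S)),(N,X),(R,T,V));

Answer: ((A,H),(U,(Q,B,S)),(N,X),(R,T,V));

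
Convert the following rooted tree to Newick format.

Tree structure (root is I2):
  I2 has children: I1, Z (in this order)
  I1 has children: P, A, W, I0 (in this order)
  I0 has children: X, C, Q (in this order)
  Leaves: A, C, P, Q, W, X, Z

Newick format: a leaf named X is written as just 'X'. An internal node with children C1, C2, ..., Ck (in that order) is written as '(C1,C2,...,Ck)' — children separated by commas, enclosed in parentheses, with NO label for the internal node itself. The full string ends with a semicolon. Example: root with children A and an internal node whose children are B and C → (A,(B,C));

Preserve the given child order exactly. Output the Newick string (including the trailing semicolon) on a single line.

Answer: ((P,A,W,(X,C,Q)),Z);

Derivation:
internal I2 with children ['I1', 'Z']
  internal I1 with children ['P', 'A', 'W', 'I0']
    leaf 'P' → 'P'
    leaf 'A' → 'A'
    leaf 'W' → 'W'
    internal I0 with children ['X', 'C', 'Q']
      leaf 'X' → 'X'
      leaf 'C' → 'C'
      leaf 'Q' → 'Q'
    → '(X,C,Q)'
  → '(P,A,W,(X,C,Q))'
  leaf 'Z' → 'Z'
→ '((P,A,W,(X,C,Q)),Z)'
Final: ((P,A,W,(X,C,Q)),Z);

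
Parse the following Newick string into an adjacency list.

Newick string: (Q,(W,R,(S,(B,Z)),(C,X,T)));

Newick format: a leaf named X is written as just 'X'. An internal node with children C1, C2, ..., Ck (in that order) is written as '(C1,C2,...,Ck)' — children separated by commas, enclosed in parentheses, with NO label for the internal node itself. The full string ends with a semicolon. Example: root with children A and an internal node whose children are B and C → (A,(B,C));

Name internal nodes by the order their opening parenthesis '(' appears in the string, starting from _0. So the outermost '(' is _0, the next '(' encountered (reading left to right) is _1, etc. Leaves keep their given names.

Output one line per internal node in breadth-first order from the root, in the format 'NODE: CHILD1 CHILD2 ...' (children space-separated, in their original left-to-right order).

Input: (Q,(W,R,(S,(B,Z)),(C,X,T)));
Scanning left-to-right, naming '(' by encounter order:
  pos 0: '(' -> open internal node _0 (depth 1)
  pos 3: '(' -> open internal node _1 (depth 2)
  pos 8: '(' -> open internal node _2 (depth 3)
  pos 11: '(' -> open internal node _3 (depth 4)
  pos 15: ')' -> close internal node _3 (now at depth 3)
  pos 16: ')' -> close internal node _2 (now at depth 2)
  pos 18: '(' -> open internal node _4 (depth 3)
  pos 24: ')' -> close internal node _4 (now at depth 2)
  pos 25: ')' -> close internal node _1 (now at depth 1)
  pos 26: ')' -> close internal node _0 (now at depth 0)
Total internal nodes: 5
BFS adjacency from root:
  _0: Q _1
  _1: W R _2 _4
  _2: S _3
  _4: C X T
  _3: B Z

Answer: _0: Q _1
_1: W R _2 _4
_2: S _3
_4: C X T
_3: B Z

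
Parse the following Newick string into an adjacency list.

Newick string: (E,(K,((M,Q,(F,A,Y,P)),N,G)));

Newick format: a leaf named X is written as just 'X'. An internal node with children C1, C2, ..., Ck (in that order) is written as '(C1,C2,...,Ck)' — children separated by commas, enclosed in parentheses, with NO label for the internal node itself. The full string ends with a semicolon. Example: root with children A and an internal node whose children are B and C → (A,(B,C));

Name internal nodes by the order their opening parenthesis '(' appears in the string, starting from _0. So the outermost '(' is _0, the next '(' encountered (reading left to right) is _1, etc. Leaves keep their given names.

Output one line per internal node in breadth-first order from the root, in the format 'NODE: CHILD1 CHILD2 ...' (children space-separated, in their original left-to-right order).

Input: (E,(K,((M,Q,(F,A,Y,P)),N,G)));
Scanning left-to-right, naming '(' by encounter order:
  pos 0: '(' -> open internal node _0 (depth 1)
  pos 3: '(' -> open internal node _1 (depth 2)
  pos 6: '(' -> open internal node _2 (depth 3)
  pos 7: '(' -> open internal node _3 (depth 4)
  pos 12: '(' -> open internal node _4 (depth 5)
  pos 20: ')' -> close internal node _4 (now at depth 4)
  pos 21: ')' -> close internal node _3 (now at depth 3)
  pos 26: ')' -> close internal node _2 (now at depth 2)
  pos 27: ')' -> close internal node _1 (now at depth 1)
  pos 28: ')' -> close internal node _0 (now at depth 0)
Total internal nodes: 5
BFS adjacency from root:
  _0: E _1
  _1: K _2
  _2: _3 N G
  _3: M Q _4
  _4: F A Y P

Answer: _0: E _1
_1: K _2
_2: _3 N G
_3: M Q _4
_4: F A Y P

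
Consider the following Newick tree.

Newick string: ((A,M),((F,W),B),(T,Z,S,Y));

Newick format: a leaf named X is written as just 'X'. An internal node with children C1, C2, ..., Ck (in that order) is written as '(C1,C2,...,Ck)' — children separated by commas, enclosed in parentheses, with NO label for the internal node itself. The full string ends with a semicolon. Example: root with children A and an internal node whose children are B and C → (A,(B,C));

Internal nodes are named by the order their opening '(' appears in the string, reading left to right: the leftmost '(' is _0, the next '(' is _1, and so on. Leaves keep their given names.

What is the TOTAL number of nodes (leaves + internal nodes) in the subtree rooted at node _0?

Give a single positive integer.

Newick: ((A,M),((F,W),B),(T,Z,S,Y));
Locate _0: it is the '(' at position 0 (the 1st '(' reading left to right).
Query: subtree rooted at _0
_0: subtree_size = 1 + 13
  _1: subtree_size = 1 + 2
    A: subtree_size = 1 + 0
    M: subtree_size = 1 + 0
  _2: subtree_size = 1 + 4
    _3: subtree_size = 1 + 2
      F: subtree_size = 1 + 0
      W: subtree_size = 1 + 0
    B: subtree_size = 1 + 0
  _4: subtree_size = 1 + 4
    T: subtree_size = 1 + 0
    Z: subtree_size = 1 + 0
    S: subtree_size = 1 + 0
    Y: subtree_size = 1 + 0
Total subtree size of _0: 14

Answer: 14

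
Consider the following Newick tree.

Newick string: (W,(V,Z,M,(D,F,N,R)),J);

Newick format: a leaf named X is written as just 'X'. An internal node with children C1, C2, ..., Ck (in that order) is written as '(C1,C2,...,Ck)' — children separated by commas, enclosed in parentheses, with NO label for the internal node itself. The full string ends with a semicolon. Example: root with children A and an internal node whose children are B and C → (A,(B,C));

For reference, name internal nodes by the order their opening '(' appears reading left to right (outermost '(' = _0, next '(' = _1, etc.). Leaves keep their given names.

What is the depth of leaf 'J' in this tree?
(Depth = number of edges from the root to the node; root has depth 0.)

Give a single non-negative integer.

Answer: 1

Derivation:
Newick: (W,(V,Z,M,(D,F,N,R)),J);
Naming internals by '(' encounter order: outermost '(' = _0, next = _1, ...
Query node: J
Path from root: _0 -> J
Depth of J: 1 (number of edges from root)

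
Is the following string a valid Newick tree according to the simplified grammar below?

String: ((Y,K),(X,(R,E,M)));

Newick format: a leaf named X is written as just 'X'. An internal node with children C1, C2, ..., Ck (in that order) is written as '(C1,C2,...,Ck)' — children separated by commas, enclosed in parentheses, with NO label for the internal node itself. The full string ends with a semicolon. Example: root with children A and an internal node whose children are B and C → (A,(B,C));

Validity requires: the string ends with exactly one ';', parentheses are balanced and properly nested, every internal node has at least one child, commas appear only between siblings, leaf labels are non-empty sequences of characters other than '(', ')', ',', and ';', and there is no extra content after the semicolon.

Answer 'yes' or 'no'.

Answer: yes

Derivation:
Input: ((Y,K),(X,(R,E,M)));
Paren balance: 4 '(' vs 4 ')' OK
Ends with single ';': True
Full parse: OK
Valid: True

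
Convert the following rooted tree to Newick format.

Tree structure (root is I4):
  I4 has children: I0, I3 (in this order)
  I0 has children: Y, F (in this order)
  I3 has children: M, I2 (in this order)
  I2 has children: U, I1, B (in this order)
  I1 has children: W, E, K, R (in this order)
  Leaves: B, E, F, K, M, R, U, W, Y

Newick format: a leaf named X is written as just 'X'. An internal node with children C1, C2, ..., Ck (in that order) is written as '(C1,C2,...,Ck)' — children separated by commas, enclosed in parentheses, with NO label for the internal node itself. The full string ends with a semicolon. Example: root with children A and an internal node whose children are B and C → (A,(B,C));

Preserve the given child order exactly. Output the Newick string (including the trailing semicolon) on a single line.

internal I4 with children ['I0', 'I3']
  internal I0 with children ['Y', 'F']
    leaf 'Y' → 'Y'
    leaf 'F' → 'F'
  → '(Y,F)'
  internal I3 with children ['M', 'I2']
    leaf 'M' → 'M'
    internal I2 with children ['U', 'I1', 'B']
      leaf 'U' → 'U'
      internal I1 with children ['W', 'E', 'K', 'R']
        leaf 'W' → 'W'
        leaf 'E' → 'E'
        leaf 'K' → 'K'
        leaf 'R' → 'R'
      → '(W,E,K,R)'
      leaf 'B' → 'B'
    → '(U,(W,E,K,R),B)'
  → '(M,(U,(W,E,K,R),B))'
→ '((Y,F),(M,(U,(W,E,K,R),B)))'
Final: ((Y,F),(M,(U,(W,E,K,R),B)));

Answer: ((Y,F),(M,(U,(W,E,K,R),B)));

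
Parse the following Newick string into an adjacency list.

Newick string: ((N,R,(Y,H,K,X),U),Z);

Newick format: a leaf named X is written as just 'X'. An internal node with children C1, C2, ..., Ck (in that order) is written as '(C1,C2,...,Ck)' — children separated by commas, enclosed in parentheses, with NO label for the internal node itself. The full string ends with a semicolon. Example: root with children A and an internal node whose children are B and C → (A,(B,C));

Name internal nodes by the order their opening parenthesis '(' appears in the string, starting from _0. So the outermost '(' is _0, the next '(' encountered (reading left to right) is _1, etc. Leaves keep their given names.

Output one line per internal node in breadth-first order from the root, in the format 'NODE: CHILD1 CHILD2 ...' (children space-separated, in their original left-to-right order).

Input: ((N,R,(Y,H,K,X),U),Z);
Scanning left-to-right, naming '(' by encounter order:
  pos 0: '(' -> open internal node _0 (depth 1)
  pos 1: '(' -> open internal node _1 (depth 2)
  pos 6: '(' -> open internal node _2 (depth 3)
  pos 14: ')' -> close internal node _2 (now at depth 2)
  pos 17: ')' -> close internal node _1 (now at depth 1)
  pos 20: ')' -> close internal node _0 (now at depth 0)
Total internal nodes: 3
BFS adjacency from root:
  _0: _1 Z
  _1: N R _2 U
  _2: Y H K X

Answer: _0: _1 Z
_1: N R _2 U
_2: Y H K X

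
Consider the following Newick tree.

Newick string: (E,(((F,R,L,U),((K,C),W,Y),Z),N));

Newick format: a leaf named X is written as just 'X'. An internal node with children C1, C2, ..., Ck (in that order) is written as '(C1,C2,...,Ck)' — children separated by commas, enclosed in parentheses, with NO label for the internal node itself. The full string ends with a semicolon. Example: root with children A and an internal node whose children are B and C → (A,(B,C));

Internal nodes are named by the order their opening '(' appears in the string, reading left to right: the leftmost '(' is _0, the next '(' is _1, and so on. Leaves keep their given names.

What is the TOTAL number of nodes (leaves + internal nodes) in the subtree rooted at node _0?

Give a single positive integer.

Newick: (E,(((F,R,L,U),((K,C),W,Y),Z),N));
Locate _0: it is the '(' at position 0 (the 1st '(' reading left to right).
Query: subtree rooted at _0
_0: subtree_size = 1 + 16
  E: subtree_size = 1 + 0
  _1: subtree_size = 1 + 14
    _2: subtree_size = 1 + 12
      _3: subtree_size = 1 + 4
        F: subtree_size = 1 + 0
        R: subtree_size = 1 + 0
        L: subtree_size = 1 + 0
        U: subtree_size = 1 + 0
      _4: subtree_size = 1 + 5
        _5: subtree_size = 1 + 2
          K: subtree_size = 1 + 0
          C: subtree_size = 1 + 0
        W: subtree_size = 1 + 0
        Y: subtree_size = 1 + 0
      Z: subtree_size = 1 + 0
    N: subtree_size = 1 + 0
Total subtree size of _0: 17

Answer: 17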